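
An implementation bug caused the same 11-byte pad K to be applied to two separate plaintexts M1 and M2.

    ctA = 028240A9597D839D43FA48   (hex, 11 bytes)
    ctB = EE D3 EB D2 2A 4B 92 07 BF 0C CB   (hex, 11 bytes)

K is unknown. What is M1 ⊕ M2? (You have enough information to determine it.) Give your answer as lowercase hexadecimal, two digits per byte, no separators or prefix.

ctA ⊕ ctB = (M1 ⊕ K) ⊕ (M2 ⊕ K) = M1 ⊕ M2 — the shared key cancels under XOR.
byte 0: 02 ⊕ ee = ec
byte 1: 82 ⊕ d3 = 51
byte 2: 40 ⊕ eb = ab
byte 3: a9 ⊕ d2 = 7b
byte 4: 59 ⊕ 2a = 73
byte 5: 7d ⊕ 4b = 36
byte 6: 83 ⊕ 92 = 11
byte 7: 9d ⊕ 07 = 9a
byte 8: 43 ⊕ bf = fc
byte 9: fa ⊕ 0c = f6
byte 10: 48 ⊕ cb = 83

ec51ab7b7336119afcf683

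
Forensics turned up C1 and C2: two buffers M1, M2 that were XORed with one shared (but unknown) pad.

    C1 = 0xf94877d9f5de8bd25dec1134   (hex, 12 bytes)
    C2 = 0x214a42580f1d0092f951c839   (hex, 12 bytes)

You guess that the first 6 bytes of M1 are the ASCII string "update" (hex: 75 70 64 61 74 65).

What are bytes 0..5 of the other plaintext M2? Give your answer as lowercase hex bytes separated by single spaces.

ad 72 51 e0 8e a6

First, C1 ⊕ C2 = (M1 ⊕ K) ⊕ (M2 ⊕ K) = M1 ⊕ M2, so the key drops out. Then M2 = (M1 ⊕ M2) ⊕ M1 over the first 6 bytes.
byte 0: (f9 ⊕ 21) ⊕ 75 = d8 ⊕ 75 = ad
byte 1: (48 ⊕ 4a) ⊕ 70 = 02 ⊕ 70 = 72
byte 2: (77 ⊕ 42) ⊕ 64 = 35 ⊕ 64 = 51
byte 3: (d9 ⊕ 58) ⊕ 61 = 81 ⊕ 61 = e0
byte 4: (f5 ⊕ 0f) ⊕ 74 = fa ⊕ 74 = 8e
byte 5: (de ⊕ 1d) ⊕ 65 = c3 ⊕ 65 = a6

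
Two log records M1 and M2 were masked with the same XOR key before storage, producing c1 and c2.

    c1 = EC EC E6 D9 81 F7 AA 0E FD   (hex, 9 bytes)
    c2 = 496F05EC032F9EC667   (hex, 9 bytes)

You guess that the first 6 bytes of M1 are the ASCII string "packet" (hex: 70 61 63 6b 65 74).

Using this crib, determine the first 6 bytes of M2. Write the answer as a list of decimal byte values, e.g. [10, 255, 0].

First, c1 ⊕ c2 = (M1 ⊕ K) ⊕ (M2 ⊕ K) = M1 ⊕ M2, so the key drops out. Then M2 = (M1 ⊕ M2) ⊕ M1 over the first 6 bytes.
byte 0: (ec ^ 49) ^ 70 = a5 ^ 70 = d5
byte 1: (ec ^ 6f) ^ 61 = 83 ^ 61 = e2
byte 2: (e6 ^ 05) ^ 63 = e3 ^ 63 = 80
byte 3: (d9 ^ ec) ^ 6b = 35 ^ 6b = 5e
byte 4: (81 ^ 03) ^ 65 = 82 ^ 65 = e7
byte 5: (f7 ^ 2f) ^ 74 = d8 ^ 74 = ac

[213, 226, 128, 94, 231, 172]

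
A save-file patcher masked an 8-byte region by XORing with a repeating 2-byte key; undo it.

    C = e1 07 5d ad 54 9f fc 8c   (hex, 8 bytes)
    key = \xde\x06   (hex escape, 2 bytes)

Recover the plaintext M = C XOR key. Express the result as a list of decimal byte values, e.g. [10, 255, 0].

The 2-byte key repeats, so the effective keystream is de 06 de 06 de 06 de 06.
byte 0: 11100001 XOR 11011110 = 00111111
byte 1: 00000111 XOR 00000110 = 00000001
byte 2: 01011101 XOR 11011110 = 10000011
byte 3: 10101101 XOR 00000110 = 10101011
byte 4: 01010100 XOR 11011110 = 10001010
byte 5: 10011111 XOR 00000110 = 10011001
byte 6: 11111100 XOR 11011110 = 00100010
byte 7: 10001100 XOR 00000110 = 10001010

[63, 1, 131, 171, 138, 153, 34, 138]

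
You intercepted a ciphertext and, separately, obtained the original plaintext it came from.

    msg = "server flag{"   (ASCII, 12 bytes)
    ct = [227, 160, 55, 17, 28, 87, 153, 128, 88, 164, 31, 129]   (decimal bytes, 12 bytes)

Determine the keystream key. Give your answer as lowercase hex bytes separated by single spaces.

90 c5 45 67 79 25 b9 e6 34 c5 78 fa

Since ct = msg ⊕ key, XORing both sides with msg gives key = msg ⊕ ct.
byte 0: 73 ^ e3 = 90
byte 1: 65 ^ a0 = c5
byte 2: 72 ^ 37 = 45
byte 3: 76 ^ 11 = 67
byte 4: 65 ^ 1c = 79
byte 5: 72 ^ 57 = 25
byte 6: 20 ^ 99 = b9
byte 7: 66 ^ 80 = e6
byte 8: 6c ^ 58 = 34
byte 9: 61 ^ a4 = c5
byte 10: 67 ^ 1f = 78
byte 11: 7b ^ 81 = fa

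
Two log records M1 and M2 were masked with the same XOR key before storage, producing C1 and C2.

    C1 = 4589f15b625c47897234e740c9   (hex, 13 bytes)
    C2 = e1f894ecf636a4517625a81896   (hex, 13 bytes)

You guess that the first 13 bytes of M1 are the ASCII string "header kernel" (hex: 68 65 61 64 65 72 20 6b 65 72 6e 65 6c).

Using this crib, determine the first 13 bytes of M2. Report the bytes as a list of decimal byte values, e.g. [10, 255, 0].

[204, 20, 4, 211, 241, 24, 195, 179, 97, 99, 33, 61, 51]

First, C1 ⊕ C2 = (M1 ⊕ K) ⊕ (M2 ⊕ K) = M1 ⊕ M2, so the key drops out. Then M2 = (M1 ⊕ M2) ⊕ M1 over the first 13 bytes.
byte 0: (45 ⊕ e1) ⊕ 68 = a4 ⊕ 68 = cc
byte 1: (89 ⊕ f8) ⊕ 65 = 71 ⊕ 65 = 14
byte 2: (f1 ⊕ 94) ⊕ 61 = 65 ⊕ 61 = 04
byte 3: (5b ⊕ ec) ⊕ 64 = b7 ⊕ 64 = d3
byte 4: (62 ⊕ f6) ⊕ 65 = 94 ⊕ 65 = f1
byte 5: (5c ⊕ 36) ⊕ 72 = 6a ⊕ 72 = 18
byte 6: (47 ⊕ a4) ⊕ 20 = e3 ⊕ 20 = c3
byte 7: (89 ⊕ 51) ⊕ 6b = d8 ⊕ 6b = b3
byte 8: (72 ⊕ 76) ⊕ 65 = 04 ⊕ 65 = 61
byte 9: (34 ⊕ 25) ⊕ 72 = 11 ⊕ 72 = 63
byte 10: (e7 ⊕ a8) ⊕ 6e = 4f ⊕ 6e = 21
byte 11: (40 ⊕ 18) ⊕ 65 = 58 ⊕ 65 = 3d
byte 12: (c9 ⊕ 96) ⊕ 6c = 5f ⊕ 6c = 33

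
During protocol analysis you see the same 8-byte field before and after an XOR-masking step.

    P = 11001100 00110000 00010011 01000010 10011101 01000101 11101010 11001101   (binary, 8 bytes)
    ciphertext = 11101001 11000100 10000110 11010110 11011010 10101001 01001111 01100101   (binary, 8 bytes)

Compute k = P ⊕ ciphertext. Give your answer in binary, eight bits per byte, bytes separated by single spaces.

00100101 11110100 10010101 10010100 01000111 11101100 10100101 10101000

Since ciphertext = P ⊕ k, XORing both sides with P gives k = P ⊕ ciphertext.
11001100 ^ 11101001 = 00100101
00110000 ^ 11000100 = 11110100
00010011 ^ 10000110 = 10010101
01000010 ^ 11010110 = 10010100
10011101 ^ 11011010 = 01000111
01000101 ^ 10101001 = 11101100
11101010 ^ 01001111 = 10100101
11001101 ^ 01100101 = 10101000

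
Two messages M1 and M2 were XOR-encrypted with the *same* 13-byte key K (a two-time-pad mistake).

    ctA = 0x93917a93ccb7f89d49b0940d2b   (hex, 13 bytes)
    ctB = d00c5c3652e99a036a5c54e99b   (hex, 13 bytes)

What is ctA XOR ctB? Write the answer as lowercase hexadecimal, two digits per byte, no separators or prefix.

ctA ⊕ ctB = (M1 ⊕ K) ⊕ (M2 ⊕ K) = M1 ⊕ M2 — the shared key cancels under XOR.
93 xor d0 = 43
91 xor 0c = 9d
7a xor 5c = 26
93 xor 36 = a5
cc xor 52 = 9e
b7 xor e9 = 5e
f8 xor 9a = 62
9d xor 03 = 9e
49 xor 6a = 23
b0 xor 5c = ec
94 xor 54 = c0
0d xor e9 = e4
2b xor 9b = b0

439d26a59e5e629e23ecc0e4b0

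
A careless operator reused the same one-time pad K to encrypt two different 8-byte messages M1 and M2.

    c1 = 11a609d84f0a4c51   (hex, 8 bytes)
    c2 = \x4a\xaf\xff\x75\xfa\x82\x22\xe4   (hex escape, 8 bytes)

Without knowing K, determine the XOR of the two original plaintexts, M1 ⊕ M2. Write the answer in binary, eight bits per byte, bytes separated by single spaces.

c1 ⊕ c2 = (M1 ⊕ K) ⊕ (M2 ⊕ K) = M1 ⊕ M2 — the shared key cancels under XOR.
11 xor 4a = 5b
a6 xor af = 09
09 xor ff = f6
d8 xor 75 = ad
4f xor fa = b5
0a xor 82 = 88
4c xor 22 = 6e
51 xor e4 = b5

01011011 00001001 11110110 10101101 10110101 10001000 01101110 10110101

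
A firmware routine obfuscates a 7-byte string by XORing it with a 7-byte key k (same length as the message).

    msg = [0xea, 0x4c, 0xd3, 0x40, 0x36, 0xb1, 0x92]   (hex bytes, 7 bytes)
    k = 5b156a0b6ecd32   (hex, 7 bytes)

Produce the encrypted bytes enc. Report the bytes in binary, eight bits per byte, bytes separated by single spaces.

ea ⊕ 5b = b1
4c ⊕ 15 = 59
d3 ⊕ 6a = b9
40 ⊕ 0b = 4b
36 ⊕ 6e = 58
b1 ⊕ cd = 7c
92 ⊕ 32 = a0

10110001 01011001 10111001 01001011 01011000 01111100 10100000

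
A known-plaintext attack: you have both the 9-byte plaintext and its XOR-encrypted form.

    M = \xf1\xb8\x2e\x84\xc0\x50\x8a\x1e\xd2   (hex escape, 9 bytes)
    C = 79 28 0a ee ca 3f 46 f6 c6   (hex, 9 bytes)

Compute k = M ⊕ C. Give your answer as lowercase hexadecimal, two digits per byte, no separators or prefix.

Since C = M ⊕ k, XORing both sides with M gives k = M ⊕ C.
f1 ⊕ 79 = 88
b8 ⊕ 28 = 90
2e ⊕ 0a = 24
84 ⊕ ee = 6a
c0 ⊕ ca = 0a
50 ⊕ 3f = 6f
8a ⊕ 46 = cc
1e ⊕ f6 = e8
d2 ⊕ c6 = 14

8890246a0a6fcce814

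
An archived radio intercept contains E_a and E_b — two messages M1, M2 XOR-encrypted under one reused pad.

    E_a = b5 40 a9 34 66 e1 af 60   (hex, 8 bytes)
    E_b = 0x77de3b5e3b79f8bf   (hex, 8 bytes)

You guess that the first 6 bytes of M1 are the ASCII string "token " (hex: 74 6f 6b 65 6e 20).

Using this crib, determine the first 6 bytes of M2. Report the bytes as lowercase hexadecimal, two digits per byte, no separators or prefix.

b6f1f90f33b8

First, E_a ⊕ E_b = (M1 ⊕ K) ⊕ (M2 ⊕ K) = M1 ⊕ M2, so the key drops out. Then M2 = (M1 ⊕ M2) ⊕ M1 over the first 6 bytes.
byte 0: (b5 ^ 77) ^ 74 = c2 ^ 74 = b6
byte 1: (40 ^ de) ^ 6f = 9e ^ 6f = f1
byte 2: (a9 ^ 3b) ^ 6b = 92 ^ 6b = f9
byte 3: (34 ^ 5e) ^ 65 = 6a ^ 65 = 0f
byte 4: (66 ^ 3b) ^ 6e = 5d ^ 6e = 33
byte 5: (e1 ^ 79) ^ 20 = 98 ^ 20 = b8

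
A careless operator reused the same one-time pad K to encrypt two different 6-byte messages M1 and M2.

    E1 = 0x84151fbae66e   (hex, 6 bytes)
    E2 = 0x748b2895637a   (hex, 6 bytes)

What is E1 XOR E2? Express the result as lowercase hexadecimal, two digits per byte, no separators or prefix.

f09e372f8514

E1 ⊕ E2 = (M1 ⊕ K) ⊕ (M2 ⊕ K) = M1 ⊕ M2 — the shared key cancels under XOR.
10000100 XOR 01110100 = 11110000
00010101 XOR 10001011 = 10011110
00011111 XOR 00101000 = 00110111
10111010 XOR 10010101 = 00101111
11100110 XOR 01100011 = 10000101
01101110 XOR 01111010 = 00010100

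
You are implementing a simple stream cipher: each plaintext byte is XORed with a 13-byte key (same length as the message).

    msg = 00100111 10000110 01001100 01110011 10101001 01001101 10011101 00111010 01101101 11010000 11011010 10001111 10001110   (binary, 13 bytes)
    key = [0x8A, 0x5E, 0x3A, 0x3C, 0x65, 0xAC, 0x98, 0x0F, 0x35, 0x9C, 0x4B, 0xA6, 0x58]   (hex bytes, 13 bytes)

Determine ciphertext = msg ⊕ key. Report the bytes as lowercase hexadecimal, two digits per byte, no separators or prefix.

XOR is its own inverse, so applying the key byte-wise gives the result directly.
byte 0: 27 xor 8a = ad
byte 1: 86 xor 5e = d8
byte 2: 4c xor 3a = 76
byte 3: 73 xor 3c = 4f
byte 4: a9 xor 65 = cc
byte 5: 4d xor ac = e1
byte 6: 9d xor 98 = 05
byte 7: 3a xor 0f = 35
byte 8: 6d xor 35 = 58
byte 9: d0 xor 9c = 4c
byte 10: da xor 4b = 91
byte 11: 8f xor a6 = 29
byte 12: 8e xor 58 = d6

add8764fcce10535584c9129d6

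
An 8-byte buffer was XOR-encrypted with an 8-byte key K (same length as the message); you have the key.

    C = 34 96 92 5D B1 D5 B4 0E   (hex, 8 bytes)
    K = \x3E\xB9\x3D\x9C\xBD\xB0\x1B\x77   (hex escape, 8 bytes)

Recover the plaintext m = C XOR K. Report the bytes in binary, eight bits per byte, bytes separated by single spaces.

XOR is its own inverse, so applying the key byte-wise gives the result directly.
byte 0: 34 ^ 3e = 0a
byte 1: 96 ^ b9 = 2f
byte 2: 92 ^ 3d = af
byte 3: 5d ^ 9c = c1
byte 4: b1 ^ bd = 0c
byte 5: d5 ^ b0 = 65
byte 6: b4 ^ 1b = af
byte 7: 0e ^ 77 = 79

00001010 00101111 10101111 11000001 00001100 01100101 10101111 01111001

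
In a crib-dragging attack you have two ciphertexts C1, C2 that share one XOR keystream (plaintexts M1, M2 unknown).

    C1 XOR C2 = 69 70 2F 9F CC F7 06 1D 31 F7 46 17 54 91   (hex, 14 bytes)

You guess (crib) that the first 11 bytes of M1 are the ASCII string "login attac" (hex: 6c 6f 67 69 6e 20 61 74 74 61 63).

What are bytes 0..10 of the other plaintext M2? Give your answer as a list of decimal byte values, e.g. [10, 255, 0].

[5, 31, 72, 246, 162, 215, 103, 105, 69, 150, 37]

Since C1 ⊕ C2 = M1 ⊕ M2, XORing with the guessed M1 bytes yields the corresponding M2 bytes: M2 = (C1 ⊕ C2) ⊕ M1.
byte 0: 69 XOR 6c = 05
byte 1: 70 XOR 6f = 1f
byte 2: 2f XOR 67 = 48
byte 3: 9f XOR 69 = f6
byte 4: cc XOR 6e = a2
byte 5: f7 XOR 20 = d7
byte 6: 06 XOR 61 = 67
byte 7: 1d XOR 74 = 69
byte 8: 31 XOR 74 = 45
byte 9: f7 XOR 61 = 96
byte 10: 46 XOR 63 = 25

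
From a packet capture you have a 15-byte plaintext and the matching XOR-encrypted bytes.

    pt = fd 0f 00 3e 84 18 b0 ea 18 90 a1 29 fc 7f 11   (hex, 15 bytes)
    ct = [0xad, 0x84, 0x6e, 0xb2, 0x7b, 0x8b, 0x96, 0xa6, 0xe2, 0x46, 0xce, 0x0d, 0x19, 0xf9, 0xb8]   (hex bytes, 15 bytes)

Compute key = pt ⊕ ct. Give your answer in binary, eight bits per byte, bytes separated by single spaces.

Since ct = pt ⊕ key, XORing both sides with pt gives key = pt ⊕ ct.
11111101 ^ 10101101 = 01010000
00001111 ^ 10000100 = 10001011
00000000 ^ 01101110 = 01101110
00111110 ^ 10110010 = 10001100
10000100 ^ 01111011 = 11111111
00011000 ^ 10001011 = 10010011
10110000 ^ 10010110 = 00100110
11101010 ^ 10100110 = 01001100
00011000 ^ 11100010 = 11111010
10010000 ^ 01000110 = 11010110
10100001 ^ 11001110 = 01101111
00101001 ^ 00001101 = 00100100
11111100 ^ 00011001 = 11100101
01111111 ^ 11111001 = 10000110
00010001 ^ 10111000 = 10101001

01010000 10001011 01101110 10001100 11111111 10010011 00100110 01001100 11111010 11010110 01101111 00100100 11100101 10000110 10101001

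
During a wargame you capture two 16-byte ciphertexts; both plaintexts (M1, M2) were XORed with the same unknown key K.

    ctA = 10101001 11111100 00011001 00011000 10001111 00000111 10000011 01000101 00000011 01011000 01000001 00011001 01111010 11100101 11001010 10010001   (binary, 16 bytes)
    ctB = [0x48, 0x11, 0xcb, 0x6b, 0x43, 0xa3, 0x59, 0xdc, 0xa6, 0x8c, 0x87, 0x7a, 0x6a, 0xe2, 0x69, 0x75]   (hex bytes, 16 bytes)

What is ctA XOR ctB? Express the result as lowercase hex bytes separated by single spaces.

e1 ed d2 73 cc a4 da 99 a5 d4 c6 63 10 07 a3 e4

ctA ⊕ ctB = (M1 ⊕ K) ⊕ (M2 ⊕ K) = M1 ⊕ M2 — the shared key cancels under XOR.
10101001 ^ 01001000 = 11100001
11111100 ^ 00010001 = 11101101
00011001 ^ 11001011 = 11010010
00011000 ^ 01101011 = 01110011
10001111 ^ 01000011 = 11001100
00000111 ^ 10100011 = 10100100
10000011 ^ 01011001 = 11011010
01000101 ^ 11011100 = 10011001
00000011 ^ 10100110 = 10100101
01011000 ^ 10001100 = 11010100
01000001 ^ 10000111 = 11000110
00011001 ^ 01111010 = 01100011
01111010 ^ 01101010 = 00010000
11100101 ^ 11100010 = 00000111
11001010 ^ 01101001 = 10100011
10010001 ^ 01110101 = 11100100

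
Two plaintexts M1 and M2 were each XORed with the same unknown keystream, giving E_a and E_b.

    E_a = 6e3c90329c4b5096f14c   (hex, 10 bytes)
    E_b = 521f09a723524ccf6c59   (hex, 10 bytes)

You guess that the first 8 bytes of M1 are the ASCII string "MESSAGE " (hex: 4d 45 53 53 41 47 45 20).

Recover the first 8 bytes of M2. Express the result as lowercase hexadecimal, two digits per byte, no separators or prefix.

7166cac6fe5e5979

First, E_a ⊕ E_b = (M1 ⊕ K) ⊕ (M2 ⊕ K) = M1 ⊕ M2, so the key drops out. Then M2 = (M1 ⊕ M2) ⊕ M1 over the first 8 bytes.
byte 0: (6e ^ 52) ^ 4d = 3c ^ 4d = 71
byte 1: (3c ^ 1f) ^ 45 = 23 ^ 45 = 66
byte 2: (90 ^ 09) ^ 53 = 99 ^ 53 = ca
byte 3: (32 ^ a7) ^ 53 = 95 ^ 53 = c6
byte 4: (9c ^ 23) ^ 41 = bf ^ 41 = fe
byte 5: (4b ^ 52) ^ 47 = 19 ^ 47 = 5e
byte 6: (50 ^ 4c) ^ 45 = 1c ^ 45 = 59
byte 7: (96 ^ cf) ^ 20 = 59 ^ 20 = 79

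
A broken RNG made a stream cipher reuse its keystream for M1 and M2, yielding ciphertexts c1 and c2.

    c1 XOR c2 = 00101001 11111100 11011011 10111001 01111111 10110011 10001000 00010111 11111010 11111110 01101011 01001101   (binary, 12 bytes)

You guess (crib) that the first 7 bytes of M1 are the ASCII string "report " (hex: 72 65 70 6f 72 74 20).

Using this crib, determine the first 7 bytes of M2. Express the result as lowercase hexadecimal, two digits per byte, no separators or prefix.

Since c1 ⊕ c2 = M1 ⊕ M2, XORing with the guessed M1 bytes yields the corresponding M2 bytes: M2 = (c1 ⊕ c2) ⊕ M1.
byte 0: 29 ^ 72 = 5b
byte 1: fc ^ 65 = 99
byte 2: db ^ 70 = ab
byte 3: b9 ^ 6f = d6
byte 4: 7f ^ 72 = 0d
byte 5: b3 ^ 74 = c7
byte 6: 88 ^ 20 = a8

5b99abd60dc7a8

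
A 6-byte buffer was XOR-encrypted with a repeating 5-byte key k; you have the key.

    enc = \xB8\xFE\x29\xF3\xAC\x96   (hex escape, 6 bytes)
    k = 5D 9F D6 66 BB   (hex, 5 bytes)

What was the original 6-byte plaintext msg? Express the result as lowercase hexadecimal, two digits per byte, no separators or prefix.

e561ff9517cb

The 5-byte key repeats, so the effective keystream is 5d 9f d6 66 bb 5d.
byte 0: 184 ⊕  93 = 229
byte 1: 254 ⊕ 159 =  97
byte 2:  41 ⊕ 214 = 255
byte 3: 243 ⊕ 102 = 149
byte 4: 172 ⊕ 187 =  23
byte 5: 150 ⊕  93 = 203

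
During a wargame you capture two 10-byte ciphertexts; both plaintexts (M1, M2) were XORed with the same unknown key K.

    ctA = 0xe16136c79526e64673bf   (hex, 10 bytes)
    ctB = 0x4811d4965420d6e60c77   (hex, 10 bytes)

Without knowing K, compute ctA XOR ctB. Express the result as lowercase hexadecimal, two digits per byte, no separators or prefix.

a970e251c10630a07fc8

ctA ⊕ ctB = (M1 ⊕ K) ⊕ (M2 ⊕ K) = M1 ⊕ M2 — the shared key cancels under XOR.
225 ^  72 = 169
 97 ^  17 = 112
 54 ^ 212 = 226
199 ^ 150 =  81
149 ^  84 = 193
 38 ^  32 =   6
230 ^ 214 =  48
 70 ^ 230 = 160
115 ^  12 = 127
191 ^ 119 = 200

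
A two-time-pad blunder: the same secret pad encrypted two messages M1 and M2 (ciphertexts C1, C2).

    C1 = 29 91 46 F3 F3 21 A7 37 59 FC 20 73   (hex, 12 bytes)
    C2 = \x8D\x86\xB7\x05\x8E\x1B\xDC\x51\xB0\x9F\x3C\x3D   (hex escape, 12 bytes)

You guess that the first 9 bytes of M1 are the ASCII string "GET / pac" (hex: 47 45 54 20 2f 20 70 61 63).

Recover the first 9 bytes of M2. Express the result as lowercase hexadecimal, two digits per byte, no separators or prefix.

e352a5d6521a0b078a

First, C1 ⊕ C2 = (M1 ⊕ K) ⊕ (M2 ⊕ K) = M1 ⊕ M2, so the key drops out. Then M2 = (M1 ⊕ M2) ⊕ M1 over the first 9 bytes.
byte 0: (29 xor 8d) xor 47 = a4 xor 47 = e3
byte 1: (91 xor 86) xor 45 = 17 xor 45 = 52
byte 2: (46 xor b7) xor 54 = f1 xor 54 = a5
byte 3: (f3 xor 05) xor 20 = f6 xor 20 = d6
byte 4: (f3 xor 8e) xor 2f = 7d xor 2f = 52
byte 5: (21 xor 1b) xor 20 = 3a xor 20 = 1a
byte 6: (a7 xor dc) xor 70 = 7b xor 70 = 0b
byte 7: (37 xor 51) xor 61 = 66 xor 61 = 07
byte 8: (59 xor b0) xor 63 = e9 xor 63 = 8a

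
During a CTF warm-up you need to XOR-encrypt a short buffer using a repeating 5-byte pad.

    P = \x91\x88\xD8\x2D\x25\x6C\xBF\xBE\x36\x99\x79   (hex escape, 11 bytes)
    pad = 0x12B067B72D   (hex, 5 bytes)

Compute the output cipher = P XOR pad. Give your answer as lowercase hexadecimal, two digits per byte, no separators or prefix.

The 5-byte key repeats, so the effective keystream is 12 b0 67 b7 2d 12 b0 67 b7 2d 12.
byte 0: 91 ⊕ 12 = 83
byte 1: 88 ⊕ b0 = 38
byte 2: d8 ⊕ 67 = bf
byte 3: 2d ⊕ b7 = 9a
byte 4: 25 ⊕ 2d = 08
byte 5: 6c ⊕ 12 = 7e
byte 6: bf ⊕ b0 = 0f
byte 7: be ⊕ 67 = d9
byte 8: 36 ⊕ b7 = 81
byte 9: 99 ⊕ 2d = b4
byte 10: 79 ⊕ 12 = 6b

8338bf9a087e0fd981b46b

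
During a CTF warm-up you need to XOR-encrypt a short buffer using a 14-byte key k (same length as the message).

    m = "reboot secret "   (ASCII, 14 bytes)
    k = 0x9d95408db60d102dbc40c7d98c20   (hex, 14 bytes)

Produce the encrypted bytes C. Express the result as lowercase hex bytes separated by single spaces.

72 XOR 9d = ef
65 XOR 95 = f0
62 XOR 40 = 22
6f XOR 8d = e2
6f XOR b6 = d9
74 XOR 0d = 79
20 XOR 10 = 30
73 XOR 2d = 5e
65 XOR bc = d9
63 XOR 40 = 23
72 XOR c7 = b5
65 XOR d9 = bc
74 XOR 8c = f8
20 XOR 20 = 00

ef f0 22 e2 d9 79 30 5e d9 23 b5 bc f8 00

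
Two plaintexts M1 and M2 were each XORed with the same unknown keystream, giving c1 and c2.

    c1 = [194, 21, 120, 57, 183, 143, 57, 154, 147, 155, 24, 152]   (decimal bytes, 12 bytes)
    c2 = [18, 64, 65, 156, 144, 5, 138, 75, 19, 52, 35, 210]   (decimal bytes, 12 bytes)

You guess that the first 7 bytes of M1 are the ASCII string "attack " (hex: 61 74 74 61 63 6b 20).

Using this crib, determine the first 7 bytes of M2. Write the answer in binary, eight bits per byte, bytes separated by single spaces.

First, c1 ⊕ c2 = (M1 ⊕ K) ⊕ (M2 ⊕ K) = M1 ⊕ M2, so the key drops out. Then M2 = (M1 ⊕ M2) ⊕ M1 over the first 7 bytes.
byte 0: (c2 xor 12) xor 61 = d0 xor 61 = b1
byte 1: (15 xor 40) xor 74 = 55 xor 74 = 21
byte 2: (78 xor 41) xor 74 = 39 xor 74 = 4d
byte 3: (39 xor 9c) xor 61 = a5 xor 61 = c4
byte 4: (b7 xor 90) xor 63 = 27 xor 63 = 44
byte 5: (8f xor 05) xor 6b = 8a xor 6b = e1
byte 6: (39 xor 8a) xor 20 = b3 xor 20 = 93

10110001 00100001 01001101 11000100 01000100 11100001 10010011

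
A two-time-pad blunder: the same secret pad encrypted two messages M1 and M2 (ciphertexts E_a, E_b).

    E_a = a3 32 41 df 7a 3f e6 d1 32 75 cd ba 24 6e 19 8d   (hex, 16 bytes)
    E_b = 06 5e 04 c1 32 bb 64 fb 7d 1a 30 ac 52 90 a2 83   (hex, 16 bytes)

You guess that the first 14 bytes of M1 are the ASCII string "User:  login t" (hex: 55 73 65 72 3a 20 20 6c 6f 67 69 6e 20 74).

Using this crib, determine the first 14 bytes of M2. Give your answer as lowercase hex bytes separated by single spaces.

First, E_a ⊕ E_b = (M1 ⊕ K) ⊕ (M2 ⊕ K) = M1 ⊕ M2, so the key drops out. Then M2 = (M1 ⊕ M2) ⊕ M1 over the first 14 bytes.
byte 0: (a3 XOR 06) XOR 55 = a5 XOR 55 = f0
byte 1: (32 XOR 5e) XOR 73 = 6c XOR 73 = 1f
byte 2: (41 XOR 04) XOR 65 = 45 XOR 65 = 20
byte 3: (df XOR c1) XOR 72 = 1e XOR 72 = 6c
byte 4: (7a XOR 32) XOR 3a = 48 XOR 3a = 72
byte 5: (3f XOR bb) XOR 20 = 84 XOR 20 = a4
byte 6: (e6 XOR 64) XOR 20 = 82 XOR 20 = a2
byte 7: (d1 XOR fb) XOR 6c = 2a XOR 6c = 46
byte 8: (32 XOR 7d) XOR 6f = 4f XOR 6f = 20
byte 9: (75 XOR 1a) XOR 67 = 6f XOR 67 = 08
byte 10: (cd XOR 30) XOR 69 = fd XOR 69 = 94
byte 11: (ba XOR ac) XOR 6e = 16 XOR 6e = 78
byte 12: (24 XOR 52) XOR 20 = 76 XOR 20 = 56
byte 13: (6e XOR 90) XOR 74 = fe XOR 74 = 8a

f0 1f 20 6c 72 a4 a2 46 20 08 94 78 56 8a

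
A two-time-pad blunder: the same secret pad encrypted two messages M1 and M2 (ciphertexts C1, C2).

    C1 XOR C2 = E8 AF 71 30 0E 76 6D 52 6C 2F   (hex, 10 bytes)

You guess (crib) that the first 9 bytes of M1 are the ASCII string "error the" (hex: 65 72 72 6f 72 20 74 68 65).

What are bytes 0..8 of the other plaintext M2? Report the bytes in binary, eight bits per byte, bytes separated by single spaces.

Since C1 ⊕ C2 = M1 ⊕ M2, XORing with the guessed M1 bytes yields the corresponding M2 bytes: M2 = (C1 ⊕ C2) ⊕ M1.
e8 ⊕ 65 = 8d
af ⊕ 72 = dd
71 ⊕ 72 = 03
30 ⊕ 6f = 5f
0e ⊕ 72 = 7c
76 ⊕ 20 = 56
6d ⊕ 74 = 19
52 ⊕ 68 = 3a
6c ⊕ 65 = 09

10001101 11011101 00000011 01011111 01111100 01010110 00011001 00111010 00001001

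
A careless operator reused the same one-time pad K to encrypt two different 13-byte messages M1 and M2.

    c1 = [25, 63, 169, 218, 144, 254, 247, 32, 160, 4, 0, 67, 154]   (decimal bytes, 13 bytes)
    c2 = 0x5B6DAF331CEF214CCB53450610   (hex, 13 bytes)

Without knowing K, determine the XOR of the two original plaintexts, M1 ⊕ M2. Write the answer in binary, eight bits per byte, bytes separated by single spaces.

c1 ⊕ c2 = (M1 ⊕ K) ⊕ (M2 ⊕ K) = M1 ⊕ M2 — the shared key cancels under XOR.
00011001 ⊕ 01011011 = 01000010
00111111 ⊕ 01101101 = 01010010
10101001 ⊕ 10101111 = 00000110
11011010 ⊕ 00110011 = 11101001
10010000 ⊕ 00011100 = 10001100
11111110 ⊕ 11101111 = 00010001
11110111 ⊕ 00100001 = 11010110
00100000 ⊕ 01001100 = 01101100
10100000 ⊕ 11001011 = 01101011
00000100 ⊕ 01010011 = 01010111
00000000 ⊕ 01000101 = 01000101
01000011 ⊕ 00000110 = 01000101
10011010 ⊕ 00010000 = 10001010

01000010 01010010 00000110 11101001 10001100 00010001 11010110 01101100 01101011 01010111 01000101 01000101 10001010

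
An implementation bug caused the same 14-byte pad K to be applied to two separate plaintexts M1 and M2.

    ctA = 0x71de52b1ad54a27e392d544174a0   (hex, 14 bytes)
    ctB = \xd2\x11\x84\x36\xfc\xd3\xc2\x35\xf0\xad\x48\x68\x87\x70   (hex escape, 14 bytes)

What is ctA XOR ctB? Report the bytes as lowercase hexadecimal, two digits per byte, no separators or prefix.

a3cfd6875187604bc9801c29f3d0

ctA ⊕ ctB = (M1 ⊕ K) ⊕ (M2 ⊕ K) = M1 ⊕ M2 — the shared key cancels under XOR.
113 ⊕ 210 = 163
222 ⊕  17 = 207
 82 ⊕ 132 = 214
177 ⊕  54 = 135
173 ⊕ 252 =  81
 84 ⊕ 211 = 135
162 ⊕ 194 =  96
126 ⊕  53 =  75
 57 ⊕ 240 = 201
 45 ⊕ 173 = 128
 84 ⊕  72 =  28
 65 ⊕ 104 =  41
116 ⊕ 135 = 243
160 ⊕ 112 = 208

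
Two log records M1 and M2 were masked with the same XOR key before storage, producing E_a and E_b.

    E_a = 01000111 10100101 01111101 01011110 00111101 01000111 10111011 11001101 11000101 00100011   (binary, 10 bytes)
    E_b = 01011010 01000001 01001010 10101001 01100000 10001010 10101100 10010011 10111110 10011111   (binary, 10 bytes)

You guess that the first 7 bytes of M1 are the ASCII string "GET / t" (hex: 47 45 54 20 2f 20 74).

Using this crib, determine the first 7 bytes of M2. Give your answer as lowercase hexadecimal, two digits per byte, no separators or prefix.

5aa163d772ed63

First, E_a ⊕ E_b = (M1 ⊕ K) ⊕ (M2 ⊕ K) = M1 ⊕ M2, so the key drops out. Then M2 = (M1 ⊕ M2) ⊕ M1 over the first 7 bytes.
byte 0: (47 xor 5a) xor 47 = 1d xor 47 = 5a
byte 1: (a5 xor 41) xor 45 = e4 xor 45 = a1
byte 2: (7d xor 4a) xor 54 = 37 xor 54 = 63
byte 3: (5e xor a9) xor 20 = f7 xor 20 = d7
byte 4: (3d xor 60) xor 2f = 5d xor 2f = 72
byte 5: (47 xor 8a) xor 20 = cd xor 20 = ed
byte 6: (bb xor ac) xor 74 = 17 xor 74 = 63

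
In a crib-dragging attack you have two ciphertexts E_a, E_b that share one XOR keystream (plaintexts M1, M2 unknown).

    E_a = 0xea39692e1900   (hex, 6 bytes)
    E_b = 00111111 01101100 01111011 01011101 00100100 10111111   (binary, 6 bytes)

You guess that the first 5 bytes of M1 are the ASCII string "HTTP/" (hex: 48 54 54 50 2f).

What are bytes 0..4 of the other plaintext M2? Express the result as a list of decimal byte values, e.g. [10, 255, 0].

[157, 1, 70, 35, 18]

First, E_a ⊕ E_b = (M1 ⊕ K) ⊕ (M2 ⊕ K) = M1 ⊕ M2, so the key drops out. Then M2 = (M1 ⊕ M2) ⊕ M1 over the first 5 bytes.
byte 0: (ea xor 3f) xor 48 = d5 xor 48 = 9d
byte 1: (39 xor 6c) xor 54 = 55 xor 54 = 01
byte 2: (69 xor 7b) xor 54 = 12 xor 54 = 46
byte 3: (2e xor 5d) xor 50 = 73 xor 50 = 23
byte 4: (19 xor 24) xor 2f = 3d xor 2f = 12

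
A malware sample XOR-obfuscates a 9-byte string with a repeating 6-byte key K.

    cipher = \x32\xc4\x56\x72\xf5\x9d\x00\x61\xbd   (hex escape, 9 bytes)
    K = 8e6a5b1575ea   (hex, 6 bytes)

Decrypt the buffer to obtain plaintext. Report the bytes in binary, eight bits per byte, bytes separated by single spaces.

The 6-byte key repeats, so the effective keystream is 8e 6a 5b 15 75 ea 8e 6a 5b.
byte 0: 32 ^ 8e = bc
byte 1: c4 ^ 6a = ae
byte 2: 56 ^ 5b = 0d
byte 3: 72 ^ 15 = 67
byte 4: f5 ^ 75 = 80
byte 5: 9d ^ ea = 77
byte 6: 00 ^ 8e = 8e
byte 7: 61 ^ 6a = 0b
byte 8: bd ^ 5b = e6

10111100 10101110 00001101 01100111 10000000 01110111 10001110 00001011 11100110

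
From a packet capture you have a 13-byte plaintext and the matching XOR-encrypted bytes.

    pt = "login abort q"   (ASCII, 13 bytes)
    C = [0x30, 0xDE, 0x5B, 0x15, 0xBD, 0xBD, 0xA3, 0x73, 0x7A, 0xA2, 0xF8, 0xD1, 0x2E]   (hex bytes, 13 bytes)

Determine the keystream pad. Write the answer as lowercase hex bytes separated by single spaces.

Since C = pt ⊕ pad, XORing both sides with pt gives pad = pt ⊕ C.
6c ^ 30 = 5c
6f ^ de = b1
67 ^ 5b = 3c
69 ^ 15 = 7c
6e ^ bd = d3
20 ^ bd = 9d
61 ^ a3 = c2
62 ^ 73 = 11
6f ^ 7a = 15
72 ^ a2 = d0
74 ^ f8 = 8c
20 ^ d1 = f1
71 ^ 2e = 5f

5c b1 3c 7c d3 9d c2 11 15 d0 8c f1 5f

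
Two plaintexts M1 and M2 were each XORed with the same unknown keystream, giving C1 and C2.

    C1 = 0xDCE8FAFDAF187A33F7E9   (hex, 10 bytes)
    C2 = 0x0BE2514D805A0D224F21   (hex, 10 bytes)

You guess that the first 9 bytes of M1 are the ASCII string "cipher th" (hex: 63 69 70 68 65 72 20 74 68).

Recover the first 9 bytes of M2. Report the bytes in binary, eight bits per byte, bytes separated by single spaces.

First, C1 ⊕ C2 = (M1 ⊕ K) ⊕ (M2 ⊕ K) = M1 ⊕ M2, so the key drops out. Then M2 = (M1 ⊕ M2) ⊕ M1 over the first 9 bytes.
byte 0: (dc XOR 0b) XOR 63 = d7 XOR 63 = b4
byte 1: (e8 XOR e2) XOR 69 = 0a XOR 69 = 63
byte 2: (fa XOR 51) XOR 70 = ab XOR 70 = db
byte 3: (fd XOR 4d) XOR 68 = b0 XOR 68 = d8
byte 4: (af XOR 80) XOR 65 = 2f XOR 65 = 4a
byte 5: (18 XOR 5a) XOR 72 = 42 XOR 72 = 30
byte 6: (7a XOR 0d) XOR 20 = 77 XOR 20 = 57
byte 7: (33 XOR 22) XOR 74 = 11 XOR 74 = 65
byte 8: (f7 XOR 4f) XOR 68 = b8 XOR 68 = d0

10110100 01100011 11011011 11011000 01001010 00110000 01010111 01100101 11010000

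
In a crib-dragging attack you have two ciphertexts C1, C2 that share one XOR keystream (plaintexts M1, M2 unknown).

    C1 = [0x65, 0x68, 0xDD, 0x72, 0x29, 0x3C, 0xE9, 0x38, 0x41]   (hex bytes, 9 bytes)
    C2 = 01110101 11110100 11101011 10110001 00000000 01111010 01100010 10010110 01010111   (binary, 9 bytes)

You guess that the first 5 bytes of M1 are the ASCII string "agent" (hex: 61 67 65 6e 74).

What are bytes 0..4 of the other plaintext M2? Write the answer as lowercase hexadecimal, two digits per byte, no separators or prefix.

71fb53ad5d

First, C1 ⊕ C2 = (M1 ⊕ K) ⊕ (M2 ⊕ K) = M1 ⊕ M2, so the key drops out. Then M2 = (M1 ⊕ M2) ⊕ M1 over the first 5 bytes.
byte 0: (65 ⊕ 75) ⊕ 61 = 10 ⊕ 61 = 71
byte 1: (68 ⊕ f4) ⊕ 67 = 9c ⊕ 67 = fb
byte 2: (dd ⊕ eb) ⊕ 65 = 36 ⊕ 65 = 53
byte 3: (72 ⊕ b1) ⊕ 6e = c3 ⊕ 6e = ad
byte 4: (29 ⊕ 00) ⊕ 74 = 29 ⊕ 74 = 5d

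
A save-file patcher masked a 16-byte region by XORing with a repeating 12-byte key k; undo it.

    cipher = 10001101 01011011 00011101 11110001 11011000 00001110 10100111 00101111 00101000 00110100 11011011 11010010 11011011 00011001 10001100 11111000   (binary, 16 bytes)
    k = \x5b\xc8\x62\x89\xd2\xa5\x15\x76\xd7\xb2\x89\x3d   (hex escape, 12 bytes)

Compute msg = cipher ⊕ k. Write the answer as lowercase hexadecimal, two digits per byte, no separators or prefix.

The 12-byte key repeats, so the effective keystream is 5b c8 62 89 d2 a5 15 76 d7 b2 89 3d 5b c8 62 89.
byte 0: 8d ⊕ 5b = d6
byte 1: 5b ⊕ c8 = 93
byte 2: 1d ⊕ 62 = 7f
byte 3: f1 ⊕ 89 = 78
byte 4: d8 ⊕ d2 = 0a
byte 5: 0e ⊕ a5 = ab
byte 6: a7 ⊕ 15 = b2
byte 7: 2f ⊕ 76 = 59
byte 8: 28 ⊕ d7 = ff
byte 9: 34 ⊕ b2 = 86
byte 10: db ⊕ 89 = 52
byte 11: d2 ⊕ 3d = ef
byte 12: db ⊕ 5b = 80
byte 13: 19 ⊕ c8 = d1
byte 14: 8c ⊕ 62 = ee
byte 15: f8 ⊕ 89 = 71

d6937f780aabb259ff8652ef80d1ee71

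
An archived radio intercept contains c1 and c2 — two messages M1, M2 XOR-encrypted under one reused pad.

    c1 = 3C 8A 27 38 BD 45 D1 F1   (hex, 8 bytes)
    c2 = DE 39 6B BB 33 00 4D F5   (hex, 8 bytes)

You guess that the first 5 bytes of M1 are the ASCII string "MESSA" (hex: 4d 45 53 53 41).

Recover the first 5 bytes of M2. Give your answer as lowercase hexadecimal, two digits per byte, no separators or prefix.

aff61fd0cf

First, c1 ⊕ c2 = (M1 ⊕ K) ⊕ (M2 ⊕ K) = M1 ⊕ M2, so the key drops out. Then M2 = (M1 ⊕ M2) ⊕ M1 over the first 5 bytes.
byte 0: (3c ⊕ de) ⊕ 4d = e2 ⊕ 4d = af
byte 1: (8a ⊕ 39) ⊕ 45 = b3 ⊕ 45 = f6
byte 2: (27 ⊕ 6b) ⊕ 53 = 4c ⊕ 53 = 1f
byte 3: (38 ⊕ bb) ⊕ 53 = 83 ⊕ 53 = d0
byte 4: (bd ⊕ 33) ⊕ 41 = 8e ⊕ 41 = cf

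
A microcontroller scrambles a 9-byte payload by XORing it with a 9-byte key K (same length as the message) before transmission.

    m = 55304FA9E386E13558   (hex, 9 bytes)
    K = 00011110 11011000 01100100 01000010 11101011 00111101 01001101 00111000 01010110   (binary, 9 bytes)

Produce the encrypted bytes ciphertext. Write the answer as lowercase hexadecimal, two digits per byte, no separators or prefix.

byte 0: 55 ⊕ 1e = 4b
byte 1: 30 ⊕ d8 = e8
byte 2: 4f ⊕ 64 = 2b
byte 3: a9 ⊕ 42 = eb
byte 4: e3 ⊕ eb = 08
byte 5: 86 ⊕ 3d = bb
byte 6: e1 ⊕ 4d = ac
byte 7: 35 ⊕ 38 = 0d
byte 8: 58 ⊕ 56 = 0e

4be82beb08bbac0d0e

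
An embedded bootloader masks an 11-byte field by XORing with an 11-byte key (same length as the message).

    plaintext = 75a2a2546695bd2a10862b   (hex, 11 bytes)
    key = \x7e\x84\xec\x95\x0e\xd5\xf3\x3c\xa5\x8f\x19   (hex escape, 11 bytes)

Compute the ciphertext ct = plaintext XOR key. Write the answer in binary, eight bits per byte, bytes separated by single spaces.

00001011 00100110 01001110 11000001 01101000 01000000 01001110 00010110 10110101 00001001 00110010

75 xor 7e = 0b
a2 xor 84 = 26
a2 xor ec = 4e
54 xor 95 = c1
66 xor 0e = 68
95 xor d5 = 40
bd xor f3 = 4e
2a xor 3c = 16
10 xor a5 = b5
86 xor 8f = 09
2b xor 19 = 32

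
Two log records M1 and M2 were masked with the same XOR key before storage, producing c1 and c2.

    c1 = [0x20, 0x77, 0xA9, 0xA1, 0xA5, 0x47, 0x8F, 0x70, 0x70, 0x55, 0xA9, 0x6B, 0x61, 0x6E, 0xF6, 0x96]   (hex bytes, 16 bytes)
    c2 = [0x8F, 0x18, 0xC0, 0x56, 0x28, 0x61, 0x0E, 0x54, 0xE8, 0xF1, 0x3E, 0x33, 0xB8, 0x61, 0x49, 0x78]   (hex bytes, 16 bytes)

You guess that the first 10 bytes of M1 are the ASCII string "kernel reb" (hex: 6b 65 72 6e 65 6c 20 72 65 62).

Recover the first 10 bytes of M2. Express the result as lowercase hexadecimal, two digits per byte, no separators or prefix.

First, c1 ⊕ c2 = (M1 ⊕ K) ⊕ (M2 ⊕ K) = M1 ⊕ M2, so the key drops out. Then M2 = (M1 ⊕ M2) ⊕ M1 over the first 10 bytes.
byte 0: (20 ^ 8f) ^ 6b = af ^ 6b = c4
byte 1: (77 ^ 18) ^ 65 = 6f ^ 65 = 0a
byte 2: (a9 ^ c0) ^ 72 = 69 ^ 72 = 1b
byte 3: (a1 ^ 56) ^ 6e = f7 ^ 6e = 99
byte 4: (a5 ^ 28) ^ 65 = 8d ^ 65 = e8
byte 5: (47 ^ 61) ^ 6c = 26 ^ 6c = 4a
byte 6: (8f ^ 0e) ^ 20 = 81 ^ 20 = a1
byte 7: (70 ^ 54) ^ 72 = 24 ^ 72 = 56
byte 8: (70 ^ e8) ^ 65 = 98 ^ 65 = fd
byte 9: (55 ^ f1) ^ 62 = a4 ^ 62 = c6

c40a1b99e84aa156fdc6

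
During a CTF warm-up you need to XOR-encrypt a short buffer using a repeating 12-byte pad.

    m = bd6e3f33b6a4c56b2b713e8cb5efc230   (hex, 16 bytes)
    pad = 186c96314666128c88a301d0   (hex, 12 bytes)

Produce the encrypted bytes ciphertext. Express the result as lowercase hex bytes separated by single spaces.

The 12-byte key repeats, so the effective keystream is 18 6c 96 31 46 66 12 8c 88 a3 01 d0 18 6c 96 31.
byte 0: bd xor 18 = a5
byte 1: 6e xor 6c = 02
byte 2: 3f xor 96 = a9
byte 3: 33 xor 31 = 02
byte 4: b6 xor 46 = f0
byte 5: a4 xor 66 = c2
byte 6: c5 xor 12 = d7
byte 7: 6b xor 8c = e7
byte 8: 2b xor 88 = a3
byte 9: 71 xor a3 = d2
byte 10: 3e xor 01 = 3f
byte 11: 8c xor d0 = 5c
byte 12: b5 xor 18 = ad
byte 13: ef xor 6c = 83
byte 14: c2 xor 96 = 54
byte 15: 30 xor 31 = 01

a5 02 a9 02 f0 c2 d7 e7 a3 d2 3f 5c ad 83 54 01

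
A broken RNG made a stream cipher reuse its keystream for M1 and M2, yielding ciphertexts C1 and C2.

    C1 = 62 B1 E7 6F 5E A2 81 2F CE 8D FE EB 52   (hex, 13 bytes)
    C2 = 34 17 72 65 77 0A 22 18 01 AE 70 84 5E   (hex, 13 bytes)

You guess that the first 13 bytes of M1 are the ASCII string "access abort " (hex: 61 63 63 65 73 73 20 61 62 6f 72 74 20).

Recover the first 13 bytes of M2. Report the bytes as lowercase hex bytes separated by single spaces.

First, C1 ⊕ C2 = (M1 ⊕ K) ⊕ (M2 ⊕ K) = M1 ⊕ M2, so the key drops out. Then M2 = (M1 ⊕ M2) ⊕ M1 over the first 13 bytes.
byte 0: (62 ⊕ 34) ⊕ 61 = 56 ⊕ 61 = 37
byte 1: (b1 ⊕ 17) ⊕ 63 = a6 ⊕ 63 = c5
byte 2: (e7 ⊕ 72) ⊕ 63 = 95 ⊕ 63 = f6
byte 3: (6f ⊕ 65) ⊕ 65 = 0a ⊕ 65 = 6f
byte 4: (5e ⊕ 77) ⊕ 73 = 29 ⊕ 73 = 5a
byte 5: (a2 ⊕ 0a) ⊕ 73 = a8 ⊕ 73 = db
byte 6: (81 ⊕ 22) ⊕ 20 = a3 ⊕ 20 = 83
byte 7: (2f ⊕ 18) ⊕ 61 = 37 ⊕ 61 = 56
byte 8: (ce ⊕ 01) ⊕ 62 = cf ⊕ 62 = ad
byte 9: (8d ⊕ ae) ⊕ 6f = 23 ⊕ 6f = 4c
byte 10: (fe ⊕ 70) ⊕ 72 = 8e ⊕ 72 = fc
byte 11: (eb ⊕ 84) ⊕ 74 = 6f ⊕ 74 = 1b
byte 12: (52 ⊕ 5e) ⊕ 20 = 0c ⊕ 20 = 2c

37 c5 f6 6f 5a db 83 56 ad 4c fc 1b 2c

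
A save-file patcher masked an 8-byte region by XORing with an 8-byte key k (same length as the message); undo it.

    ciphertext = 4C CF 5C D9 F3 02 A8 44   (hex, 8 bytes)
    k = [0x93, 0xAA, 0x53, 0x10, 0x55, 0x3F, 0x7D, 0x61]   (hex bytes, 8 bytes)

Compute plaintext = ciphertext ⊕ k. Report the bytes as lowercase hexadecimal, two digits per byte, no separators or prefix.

XOR is its own inverse, so applying the key byte-wise gives the result directly.
4c XOR 93 = df
cf XOR aa = 65
5c XOR 53 = 0f
d9 XOR 10 = c9
f3 XOR 55 = a6
02 XOR 3f = 3d
a8 XOR 7d = d5
44 XOR 61 = 25

df650fc9a63dd525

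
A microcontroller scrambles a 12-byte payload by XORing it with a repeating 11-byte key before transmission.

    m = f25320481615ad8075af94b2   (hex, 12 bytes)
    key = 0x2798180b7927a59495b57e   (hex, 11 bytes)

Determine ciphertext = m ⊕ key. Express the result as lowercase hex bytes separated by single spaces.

d5 cb 38 43 6f 32 08 14 e0 1a ea 95

The 11-byte key repeats, so the effective keystream is 27 98 18 0b 79 27 a5 94 95 b5 7e 27.
byte 0: 11110010 XOR 00100111 = 11010101
byte 1: 01010011 XOR 10011000 = 11001011
byte 2: 00100000 XOR 00011000 = 00111000
byte 3: 01001000 XOR 00001011 = 01000011
byte 4: 00010110 XOR 01111001 = 01101111
byte 5: 00010101 XOR 00100111 = 00110010
byte 6: 10101101 XOR 10100101 = 00001000
byte 7: 10000000 XOR 10010100 = 00010100
byte 8: 01110101 XOR 10010101 = 11100000
byte 9: 10101111 XOR 10110101 = 00011010
byte 10: 10010100 XOR 01111110 = 11101010
byte 11: 10110010 XOR 00100111 = 10010101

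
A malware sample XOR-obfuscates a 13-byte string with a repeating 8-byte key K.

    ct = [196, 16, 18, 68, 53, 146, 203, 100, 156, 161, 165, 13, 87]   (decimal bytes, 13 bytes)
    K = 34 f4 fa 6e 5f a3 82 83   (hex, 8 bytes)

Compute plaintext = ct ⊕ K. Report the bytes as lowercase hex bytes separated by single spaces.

f0 e4 e8 2a 6a 31 49 e7 a8 55 5f 63 08

The 8-byte key repeats, so the effective keystream is 34 f4 fa 6e 5f a3 82 83 34 f4 fa 6e 5f.
byte 0: c4 xor 34 = f0
byte 1: 10 xor f4 = e4
byte 2: 12 xor fa = e8
byte 3: 44 xor 6e = 2a
byte 4: 35 xor 5f = 6a
byte 5: 92 xor a3 = 31
byte 6: cb xor 82 = 49
byte 7: 64 xor 83 = e7
byte 8: 9c xor 34 = a8
byte 9: a1 xor f4 = 55
byte 10: a5 xor fa = 5f
byte 11: 0d xor 6e = 63
byte 12: 57 xor 5f = 08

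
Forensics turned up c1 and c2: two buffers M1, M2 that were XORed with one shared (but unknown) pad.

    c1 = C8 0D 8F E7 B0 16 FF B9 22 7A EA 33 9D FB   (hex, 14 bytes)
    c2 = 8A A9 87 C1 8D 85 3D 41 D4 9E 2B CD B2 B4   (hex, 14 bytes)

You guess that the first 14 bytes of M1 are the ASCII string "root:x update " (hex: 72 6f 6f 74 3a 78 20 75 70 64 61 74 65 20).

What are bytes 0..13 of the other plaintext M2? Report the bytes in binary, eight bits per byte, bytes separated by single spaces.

First, c1 ⊕ c2 = (M1 ⊕ K) ⊕ (M2 ⊕ K) = M1 ⊕ M2, so the key drops out. Then M2 = (M1 ⊕ M2) ⊕ M1 over the first 14 bytes.
byte 0: (c8 xor 8a) xor 72 = 42 xor 72 = 30
byte 1: (0d xor a9) xor 6f = a4 xor 6f = cb
byte 2: (8f xor 87) xor 6f = 08 xor 6f = 67
byte 3: (e7 xor c1) xor 74 = 26 xor 74 = 52
byte 4: (b0 xor 8d) xor 3a = 3d xor 3a = 07
byte 5: (16 xor 85) xor 78 = 93 xor 78 = eb
byte 6: (ff xor 3d) xor 20 = c2 xor 20 = e2
byte 7: (b9 xor 41) xor 75 = f8 xor 75 = 8d
byte 8: (22 xor d4) xor 70 = f6 xor 70 = 86
byte 9: (7a xor 9e) xor 64 = e4 xor 64 = 80
byte 10: (ea xor 2b) xor 61 = c1 xor 61 = a0
byte 11: (33 xor cd) xor 74 = fe xor 74 = 8a
byte 12: (9d xor b2) xor 65 = 2f xor 65 = 4a
byte 13: (fb xor b4) xor 20 = 4f xor 20 = 6f

00110000 11001011 01100111 01010010 00000111 11101011 11100010 10001101 10000110 10000000 10100000 10001010 01001010 01101111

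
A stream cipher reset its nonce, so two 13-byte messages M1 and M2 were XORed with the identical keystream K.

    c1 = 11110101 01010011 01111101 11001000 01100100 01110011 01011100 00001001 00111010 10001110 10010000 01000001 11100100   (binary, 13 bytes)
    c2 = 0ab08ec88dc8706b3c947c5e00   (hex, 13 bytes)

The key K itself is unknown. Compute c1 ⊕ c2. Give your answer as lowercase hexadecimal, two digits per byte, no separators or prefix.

c1 ⊕ c2 = (M1 ⊕ K) ⊕ (M2 ⊕ K) = M1 ⊕ M2 — the shared key cancels under XOR.
245 ^  10 = 255
 83 ^ 176 = 227
125 ^ 142 = 243
200 ^ 200 =   0
100 ^ 141 = 233
115 ^ 200 = 187
 92 ^ 112 =  44
  9 ^ 107 =  98
 58 ^  60 =   6
142 ^ 148 =  26
144 ^ 124 = 236
 65 ^  94 =  31
228 ^   0 = 228

ffe3f300e9bb2c62061aec1fe4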